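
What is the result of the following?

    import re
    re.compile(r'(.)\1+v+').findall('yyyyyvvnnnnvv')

['y', 'n']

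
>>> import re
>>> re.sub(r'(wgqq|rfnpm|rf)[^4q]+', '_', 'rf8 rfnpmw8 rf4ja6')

'_4ja6'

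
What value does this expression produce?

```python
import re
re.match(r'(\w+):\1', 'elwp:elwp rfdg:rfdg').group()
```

With `match`, the pattern is implicitly anchored at the beginning.
The match spans [0:9] → 'elwp:elwp'.

'elwp:elwp'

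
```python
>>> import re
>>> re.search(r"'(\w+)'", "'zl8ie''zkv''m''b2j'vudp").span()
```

`search` walks the string left to right and returns the first match it finds.
The match spans [0:7] → "'zl8ie'".
Captured: group 1 = 'zl8ie'.

(0, 7)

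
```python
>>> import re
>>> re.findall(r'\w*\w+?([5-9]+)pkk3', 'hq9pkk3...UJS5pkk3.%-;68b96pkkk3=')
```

['9', '5']

This matches zero or more of a word character, then one or more of a word character (lazy); then one or more of a character in [5-9] (captured); then the literal 'p', then the literal 'kk3'.
Matches: at [0:7] match 'hq9pkk3', group 1 = '9'; at [10:18] match 'UJS5pkk3', group 1 = '5'.
Because there's exactly one group, `findall` drops the full match and keeps group 1 from each hit.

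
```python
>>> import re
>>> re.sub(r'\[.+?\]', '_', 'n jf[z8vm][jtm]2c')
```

'n jf__2c'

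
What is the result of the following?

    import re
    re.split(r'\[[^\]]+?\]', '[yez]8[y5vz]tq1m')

Matches to split on: at [0:5] → '[yez]'; at [6:12] → '[y5vz]'.
Each match becomes a cut point; 3 segments remain.

['', '8', 'tq1m']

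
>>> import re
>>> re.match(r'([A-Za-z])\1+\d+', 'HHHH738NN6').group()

`re.match` only tries the pattern at the start of the string.
The match spans [0:7] → 'HHHH738'.

'HHHH738'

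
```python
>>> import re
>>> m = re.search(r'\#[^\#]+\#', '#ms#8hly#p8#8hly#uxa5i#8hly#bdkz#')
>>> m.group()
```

'#ms#'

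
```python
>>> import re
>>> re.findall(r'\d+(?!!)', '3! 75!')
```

The negative lookahead/lookbehind blocks any match where the forbidden context is present.
Scanning left to right: at [3:4] → '7'.
Since nothing is captured, `findall` lists the 1 matched substring directly.

['7']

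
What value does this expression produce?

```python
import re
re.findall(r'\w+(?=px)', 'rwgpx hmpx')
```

['rwg', 'hm']

The `(?=…)`/`(?<=…)` assertion just peeks at neighbouring text; it doesn't advance the match position.
Walking the string: at [0:3] → 'rwg'; at [6:8] → 'hm'.
`findall` yields the raw match text (2 of them) because the pattern has no groups.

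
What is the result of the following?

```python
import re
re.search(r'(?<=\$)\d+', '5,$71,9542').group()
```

Because the assertion is zero-width, the text it checks is not consumed and won't appear in the result.
`re.search` tries every starting position until one works.
The match spans [3:5] → '71'.

'71'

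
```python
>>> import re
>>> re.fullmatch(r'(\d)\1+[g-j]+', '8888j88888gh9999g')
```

`\1` has to match the exact text group 1 already captured.
`re.fullmatch` requires the pattern to consume the entire string.
Here the pattern can't cover the whole string, so the call returns None.

None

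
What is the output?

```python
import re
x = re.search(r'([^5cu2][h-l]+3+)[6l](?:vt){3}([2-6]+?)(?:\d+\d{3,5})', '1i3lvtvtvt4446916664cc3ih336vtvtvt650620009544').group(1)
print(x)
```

The match spans [0:20] → '1i3lvtvtvt4446916664'.
Captured: group 1 = '1i3', group 2 = '4'.

1i3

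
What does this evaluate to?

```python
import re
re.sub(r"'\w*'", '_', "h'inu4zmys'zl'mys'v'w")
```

"h_zl_v'w"

Matches: at [1:11] → "'inu4zmys'"; at [13:18] → "'mys'".
Each match is replaced by '_'.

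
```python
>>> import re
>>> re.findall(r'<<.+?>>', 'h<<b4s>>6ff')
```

Matches: at [1:8] → '<<b4s>>'.
With no groups in the pattern, `findall` gives back each whole match — 1 here.

['<<b4s>>']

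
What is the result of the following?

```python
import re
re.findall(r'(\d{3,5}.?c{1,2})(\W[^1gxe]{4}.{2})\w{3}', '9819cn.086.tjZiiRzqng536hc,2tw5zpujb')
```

Pattern: 3 to 5 of a digit, then optionally any character, then 1 to 2 of the literal 'c' (captured); then a non-word character, then exactly 4 of any character except [1gxe], then exactly 2 of any character (captured); then exactly 3 of a word character.
Walking the string: at [21:36] match '536hc,2tw5zpujb', groups = ('536hc', ',2tw5zp').
With 2 capturing groups, `findall` returns a 2-tuple per match.

[('536hc', ',2tw5zp')]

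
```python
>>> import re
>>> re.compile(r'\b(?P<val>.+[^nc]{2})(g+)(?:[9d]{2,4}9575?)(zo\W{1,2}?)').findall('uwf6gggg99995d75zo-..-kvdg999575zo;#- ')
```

[('uwf6gggg99995d75zo-..-kvd', 'g', 'zo;')]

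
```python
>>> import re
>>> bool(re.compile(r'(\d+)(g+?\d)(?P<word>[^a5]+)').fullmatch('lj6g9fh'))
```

False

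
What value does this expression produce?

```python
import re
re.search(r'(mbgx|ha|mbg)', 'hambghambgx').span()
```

`re.search` tries every starting position until one works.
The match spans [0:2] → 'ha'.
Captured: group 1 = 'ha'.

(0, 2)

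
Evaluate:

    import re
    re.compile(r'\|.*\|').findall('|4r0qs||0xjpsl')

Since nothing is captured, `findall` lists the 1 matched substring directly.

['|4r0qs||']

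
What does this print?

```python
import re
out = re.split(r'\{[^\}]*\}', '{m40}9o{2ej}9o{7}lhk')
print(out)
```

Splitting on the pattern gives 4 pieces.

['', '9o', '9o', 'lhk']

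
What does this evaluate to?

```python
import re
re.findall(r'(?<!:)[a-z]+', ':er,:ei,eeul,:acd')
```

['r', 'i', 'eeul', 'cd']

A negative assertion filters positions out without eating any characters.
Matches: at [2:3] → 'r'; at [6:7] → 'i'; at [8:12] → 'eeul'; at [15:17] → 'cd'.
No capturing groups, so `findall` returns the 4 full match strings.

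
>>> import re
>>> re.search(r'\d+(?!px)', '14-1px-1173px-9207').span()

A negative assertion filters positions out without eating any characters.
Unlike `match`, `search` isn't anchored — it looks for the pattern anywhere in the string.
The match spans [0:2] → '14'.

(0, 2)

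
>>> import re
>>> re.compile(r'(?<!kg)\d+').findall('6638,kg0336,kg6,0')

['6638', '336', '0']

A negative assertion filters positions out without eating any characters.
Since nothing is captured, `findall` lists the 3 matched substrings directly.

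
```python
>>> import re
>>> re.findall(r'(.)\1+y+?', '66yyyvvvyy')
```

`\1` has to match the exact text group 1 already captured.
With a single group, `findall` returns only what that group captured — 2 items.

['6', 'v']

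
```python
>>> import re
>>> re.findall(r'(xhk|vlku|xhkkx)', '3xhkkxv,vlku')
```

Branches in `(...|...)` are attempted left-to-right; the first branch that allows the whole pattern to succeed is taken.
One capturing group, so `findall` returns just the captured substring from each match — 2 in all.

['xhk', 'vlku']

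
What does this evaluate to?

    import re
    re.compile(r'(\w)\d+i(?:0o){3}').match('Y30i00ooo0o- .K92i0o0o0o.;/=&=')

None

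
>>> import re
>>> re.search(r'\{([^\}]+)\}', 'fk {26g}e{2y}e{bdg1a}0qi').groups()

('26g',)

The match spans [3:8] → '{26g}'.
Captured: group 1 = '26g'.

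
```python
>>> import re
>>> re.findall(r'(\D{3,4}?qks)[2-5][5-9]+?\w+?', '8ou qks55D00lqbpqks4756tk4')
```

['ou qks', 'lqbpqks']

This matches 3 to 4 of a non-digit (lazy), then the literal 'qks' (captured); then a character in [2-5], then one or more of a character in [5-9] (lazy); then one or more of a word character (lazy).
Walking the string: at [1:10] match 'ou qks55D', group 1 = 'ou qks'; at [12:22] match 'lqbpqks475', group 1 = 'lqbpqks'.
Because there's exactly one group, `findall` drops the full match and keeps group 1 from each hit.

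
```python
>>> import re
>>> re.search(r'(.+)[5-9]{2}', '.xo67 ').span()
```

(0, 5)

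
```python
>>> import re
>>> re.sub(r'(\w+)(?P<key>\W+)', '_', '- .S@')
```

'- ._'

Pattern: one or more of a word character (captured); then one or more of a non-word character (captured as 'key').
Every occurrence is swapped for '_'.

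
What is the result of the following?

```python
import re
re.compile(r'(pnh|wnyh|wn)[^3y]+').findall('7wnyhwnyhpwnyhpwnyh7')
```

['wnyh', 'wnyh']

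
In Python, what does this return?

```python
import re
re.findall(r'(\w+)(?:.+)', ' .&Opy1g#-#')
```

['Opy1g']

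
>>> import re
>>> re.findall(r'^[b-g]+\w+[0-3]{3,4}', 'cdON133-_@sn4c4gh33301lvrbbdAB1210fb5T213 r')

The pattern matches anchored at the start of the string; then one or more of a character in [b-g]; then one or more of a word character; then 3 to 4 of a character in [0-3].
Walking the string: at [0:7] → 'cdON133'.
No capturing groups, so `findall` returns the 1 full match string.

['cdON133']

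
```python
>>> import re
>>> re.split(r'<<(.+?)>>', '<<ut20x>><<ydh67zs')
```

['', 'ut20x', '<<ydh67zs']

Matches to split on: at [0:9] → '<<ut20x>>'.
`re.split` interleaves the captured-group text with the surrounding fragments.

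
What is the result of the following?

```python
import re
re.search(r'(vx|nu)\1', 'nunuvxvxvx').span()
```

A backreference is literal: `\1` must see the identical characters the first group matched.
The match spans [0:4] → 'nunu'.

(0, 4)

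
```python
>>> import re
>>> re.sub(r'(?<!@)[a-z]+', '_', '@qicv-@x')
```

'@q_-@x'

A negative assertion filters positions out without eating any characters.
Every occurrence is swapped for '_'.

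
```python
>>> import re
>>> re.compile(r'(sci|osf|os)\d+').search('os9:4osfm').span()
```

(0, 3)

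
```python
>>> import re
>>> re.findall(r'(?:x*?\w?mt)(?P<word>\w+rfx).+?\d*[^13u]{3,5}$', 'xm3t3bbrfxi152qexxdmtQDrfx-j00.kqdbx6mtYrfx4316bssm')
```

Pattern: zero or more of a literal 'x' (lazy), then optionally a word character, then the literal 'mt' (non-capturing group); then one or more of a word character, then the literal 'rfx' (captured as 'word'); then one or more of any character (lazy), then zero or more of a digit, then 3 to 5 of any character except [13u]; then anchored at the end.
Matches: at [16:51] match 'xxdmtQDrfx-j00.kqdbx6mtYrfx4316bssm', group 1 = 'QDrfx'.
One capturing group, so `findall` returns just the captured substring from the one match — 1 in all.

['QDrfx']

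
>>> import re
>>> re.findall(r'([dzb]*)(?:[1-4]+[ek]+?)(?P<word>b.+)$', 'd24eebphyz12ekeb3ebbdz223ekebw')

[('d', 'bphyz12ekeb3ebbdz223ekebw')]

Pattern: zero or more of one of [dzb] (captured); then one or more of a character in [1-4], then one or more of one of [ek] (lazy) (non-capturing group); then the literal 'b', then one or more of any character (captured as 'word'); then anchored at the end.
With 2 capturing groups, `findall` returns a 2-tuple per match.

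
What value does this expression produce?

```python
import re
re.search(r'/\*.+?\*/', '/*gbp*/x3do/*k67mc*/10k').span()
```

(0, 7)

A non-greedy quantifier consumes as few characters as it can — just enough that the remainder of the pattern still matches from where it stops; whatever follows it matches normally.
The match spans [0:7] → '/*gbp*/'.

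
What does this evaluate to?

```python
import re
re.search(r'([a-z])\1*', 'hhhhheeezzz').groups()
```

A backreference is literal: `\1` must see the identical characters the first group matched.
Unlike `match`, `search` isn't anchored — it looks for the pattern anywhere in the string.
The match spans [0:5] → 'hhhhh'.
Captured: group 1 = 'h'.

('h',)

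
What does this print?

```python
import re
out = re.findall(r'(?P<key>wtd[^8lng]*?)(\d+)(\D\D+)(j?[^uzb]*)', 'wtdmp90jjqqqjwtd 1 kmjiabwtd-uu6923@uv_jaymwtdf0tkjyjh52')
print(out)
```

[('wtdmp', '90', 'jjqqqjwtd ', '1 kmjia'), ('wtd-uu', '6923', '@uv_jaymwtdf', '0tkjyjh52')]

Pattern: the literal 'wtd', then zero or more of any character except [8lng] (lazy) (captured as 'key'); then one or more of a digit (captured); then a non-digit, then one or more of a non-digit (captured); then optionally a literal 'j', then zero or more of any character except [uzb] (captured).
A non-greedy quantifier consumes as few characters as it can — just enough that the remainder of the pattern still matches from where it stops; whatever follows it matches normally.
Matches: at [0:24] match 'wtdmp90jjqqqjwtd 1 kmjia', groups = ('wtdmp', '90', 'jjqqqjwtd ', '1 kmjia'); at [25:56] match 'wtd-uu6923@uv_jaymwtdf0tkjyjh52', groups = ('wtd-uu', '6923', '@uv_jaymwtdf', '0tkjyjh52').
With 4 capturing groups, `findall` returns a 4-tuple per match.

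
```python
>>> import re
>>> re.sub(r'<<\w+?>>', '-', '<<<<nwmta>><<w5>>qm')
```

'<<--qm'

Each match is replaced by '-'.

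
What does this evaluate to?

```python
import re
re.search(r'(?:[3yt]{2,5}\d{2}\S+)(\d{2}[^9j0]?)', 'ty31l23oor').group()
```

Pattern: 2 to 5 of one of [3yt], then exactly 2 of a digit, then one or more of a non-whitespace character (non-capturing group); then exactly 2 of a digit, then optionally any character except [9j0] (captured).
`search` walks the string left to right and returns the first match it finds.
The match spans [0:8] → 'ty31l23o'.
Captured: group 1 = '23o'.

'ty31l23o'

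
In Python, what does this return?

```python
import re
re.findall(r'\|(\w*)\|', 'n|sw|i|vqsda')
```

['sw']

One capturing group, so `findall` returns just the captured substring from the one match — 1 in all.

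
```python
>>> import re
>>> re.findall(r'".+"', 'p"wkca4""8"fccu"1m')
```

Scanning left to right: at [1:16] → '"wkca4""8"fccu"'.
With no groups in the pattern, `findall` gives back each whole match — 1 here.

['"wkca4""8"fccu"']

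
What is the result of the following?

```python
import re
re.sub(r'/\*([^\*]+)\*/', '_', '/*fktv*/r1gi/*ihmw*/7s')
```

Matches: at [0:8] → '/*fktv*/'; at [12:20] → '/*ihmw*/'.
`sub` substitutes '_' at each match site.

'_r1gi_7s'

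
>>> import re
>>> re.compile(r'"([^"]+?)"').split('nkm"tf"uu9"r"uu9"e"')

['nkm', 'tf', 'uu9', 'r', 'uu9', 'e', '']

Matches to split on: at [3:7] → '"tf"'; at [10:13] → '"r"'; at [16:19] → '"e"'.
`re.split` interleaves the captured-group text with the surrounding fragments.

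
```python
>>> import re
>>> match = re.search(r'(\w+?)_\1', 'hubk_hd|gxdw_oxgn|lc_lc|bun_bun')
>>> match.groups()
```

('lc',)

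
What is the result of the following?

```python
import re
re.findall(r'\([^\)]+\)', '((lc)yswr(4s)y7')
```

['((lc)', '(4s)']

No capturing groups, so `findall` returns the 2 full match strings.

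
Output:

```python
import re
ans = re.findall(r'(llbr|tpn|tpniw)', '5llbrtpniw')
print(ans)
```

Branches in `(...|...)` are attempted left-to-right; the first branch that allows the whole pattern to succeed is taken.
Matches: at [1:5] match 'llbr', group 1 = 'llbr'; at [5:8] match 'tpn', group 1 = 'tpn'.
`findall` collects group 1 from each match (2 total).

['llbr', 'tpn']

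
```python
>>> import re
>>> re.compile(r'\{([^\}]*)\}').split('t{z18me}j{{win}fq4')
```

['t', 'z18me', 'j', '{win', 'fq4']

`re.split` interleaves the captured-group text with the surrounding fragments.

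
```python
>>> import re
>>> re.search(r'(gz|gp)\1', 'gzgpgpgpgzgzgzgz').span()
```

(2, 6)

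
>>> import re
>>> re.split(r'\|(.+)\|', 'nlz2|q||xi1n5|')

['nlz2', 'q||xi1n5', '']

With a capturing group present, the delimiter's captured portion is kept in the result list.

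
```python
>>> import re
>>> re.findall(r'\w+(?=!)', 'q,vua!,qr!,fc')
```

['vua', 'qr']

The lookaround is zero-width — it requires the adjacent text to match without consuming it, so the asserted text isn't part of the match.
No capturing groups, so `findall` returns the 2 full match strings.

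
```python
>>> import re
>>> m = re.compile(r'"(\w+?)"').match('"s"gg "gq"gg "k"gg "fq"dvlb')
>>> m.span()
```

(0, 3)

`match` is anchored at position 0; if the pattern doesn't fit there, it returns None.
The match spans [0:3] → '"s"'.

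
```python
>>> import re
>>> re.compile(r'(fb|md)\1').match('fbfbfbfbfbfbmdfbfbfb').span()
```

(0, 4)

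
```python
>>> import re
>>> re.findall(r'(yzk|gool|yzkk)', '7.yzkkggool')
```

['yzk', 'gool']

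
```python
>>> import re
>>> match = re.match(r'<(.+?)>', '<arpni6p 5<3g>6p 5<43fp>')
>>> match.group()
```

'<arpni6p 5<3g>'

Because the quantifier is non-greedy, it stops expanding at the earliest point where the rest of the pattern can succeed.
`re.match` won't scan ahead — the pattern has to work from the very first character.
The match spans [0:14] → '<arpni6p 5<3g>'.
Captured: group 1 = 'arpni6p 5<3g'.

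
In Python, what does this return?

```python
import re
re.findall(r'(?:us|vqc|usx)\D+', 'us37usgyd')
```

['usgyd']

Walking the string: at [4:9] → 'usgyd'.
Since nothing is captured, `findall` lists the 1 matched substring directly.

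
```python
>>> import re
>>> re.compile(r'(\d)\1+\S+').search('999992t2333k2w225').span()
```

`\1` is not a pattern — it's the concrete string captured by group 1, re-applied verbatim.
The match spans [0:17] → '999992t2333k2w225'.

(0, 17)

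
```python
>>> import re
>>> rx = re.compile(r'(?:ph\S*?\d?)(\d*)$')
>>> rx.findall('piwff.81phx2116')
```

['116']

Pattern: the literal 'ph', then zero or more of a non-whitespace character (lazy), then optionally a digit (non-capturing group); then zero or more of a digit (captured); then anchored at the end.
A `+?`/`*?`/`{m,n}?` starts at its minimum and grows only as far as needed for what follows to match.
Walking the string: at [8:15] match 'phx2116', group 1 = '116'.
With a single group, `findall` returns only what that group captured — 1 item.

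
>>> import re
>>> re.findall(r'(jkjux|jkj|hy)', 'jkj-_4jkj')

['jkj', 'jkj']

Because there's exactly one group, `findall` drops the full match and keeps group 1 from each hit.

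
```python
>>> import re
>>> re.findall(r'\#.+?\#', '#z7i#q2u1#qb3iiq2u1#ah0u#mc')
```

['#z7i#', '#qb3iiq2u1#']

Walking the string: at [0:5] → '#z7i#'; at [9:20] → '#qb3iiq2u1#'.
No capturing groups, so `findall` returns the 2 full match strings.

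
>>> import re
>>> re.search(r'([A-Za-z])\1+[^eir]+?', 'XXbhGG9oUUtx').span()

The backreference `\1` re-matches whatever the first group consumed, character for character.
`search` walks the string left to right and returns the first match it finds.
The match spans [0:3] → 'XXb'.
Captured: group 1 = 'X'.

(0, 3)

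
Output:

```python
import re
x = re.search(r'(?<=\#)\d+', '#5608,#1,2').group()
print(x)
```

Lookahead/lookbehind check context without consuming it, so the matched span excludes the asserted characters.
The match spans [1:5] → '5608'.

5608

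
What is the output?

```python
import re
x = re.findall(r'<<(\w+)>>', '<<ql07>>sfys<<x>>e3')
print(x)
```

['ql07', 'x']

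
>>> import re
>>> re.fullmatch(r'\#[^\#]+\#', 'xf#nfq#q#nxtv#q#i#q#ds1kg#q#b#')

`fullmatch` succeeds only if the pattern covers the string from start to end.
Here the pattern can't cover the whole string, so the call returns None.

None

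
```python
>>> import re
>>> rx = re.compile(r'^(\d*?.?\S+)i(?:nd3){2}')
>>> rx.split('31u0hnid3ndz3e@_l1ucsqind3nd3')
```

This matches anchored at the start of the string; then zero or more of a digit (lazy), then optionally any character, then one or more of a non-whitespace character (captured); then the literal 'i', then the literal 'nd3' repeated 2 times.
Matches to split on: at [0:29] → '31u0hnid3ndz3e@_l1ucsqind3nd3'.
`re.split` interleaves the captured-group text with the surrounding fragments.

['', '31u0hnid3ndz3e@_l1ucsq', '']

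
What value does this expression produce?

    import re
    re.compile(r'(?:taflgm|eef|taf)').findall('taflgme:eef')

`|` is ordered: at each position the engine commits to the first alternative that works.
Matches: at [0:6] → 'taflgm'; at [8:11] → 'eef'.
With no groups in the pattern, `findall` gives back each whole match — 2 here.

['taflgm', 'eef']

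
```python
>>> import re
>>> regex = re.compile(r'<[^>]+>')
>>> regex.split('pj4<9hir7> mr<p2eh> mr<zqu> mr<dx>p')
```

Splitting on the pattern gives 5 pieces.

['pj4', ' mr', ' mr', ' mr', 'p']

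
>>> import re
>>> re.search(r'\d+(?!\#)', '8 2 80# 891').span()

The negative lookahead/lookbehind blocks any match where the forbidden context is present.
`re.search` tries every starting position until one works.
The match spans [0:1] → '8'.

(0, 1)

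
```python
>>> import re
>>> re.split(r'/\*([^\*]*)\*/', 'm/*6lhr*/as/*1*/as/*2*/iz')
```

Matches to split on: at [1:9] → '/*6lhr*/'; at [11:16] → '/*1*/'; at [18:23] → '/*2*/'.
Because the pattern has a capturing group, `split` also inserts each captured text between the pieces.

['m', '6lhr', 'as', '1', 'as', '2', 'iz']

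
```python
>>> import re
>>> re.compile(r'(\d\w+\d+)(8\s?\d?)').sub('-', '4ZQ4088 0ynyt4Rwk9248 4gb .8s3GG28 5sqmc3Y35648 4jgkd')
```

The pattern matches a digit, then one or more of a word character, then one or more of a digit (captured); then a literal '8', then optionally whitespace, then optionally a digit (captured).
Every occurrence is swapped for '-'.

'-ynyt-gb .-sqmc-jgkd'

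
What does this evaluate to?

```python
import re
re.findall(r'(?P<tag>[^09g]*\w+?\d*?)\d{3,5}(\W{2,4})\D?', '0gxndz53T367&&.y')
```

The pattern matches zero or more of any character except [09g], then one or more of a word character (lazy), then zero or more of a digit (lazy) (captured as 'tag'); then 3 to 5 of a digit; then 2 to 4 of a non-word character (captured); then optionally a non-digit.
With 2 capturing groups, `findall` returns a 2-tuple per match.

[('0gxndz53T', '&&.')]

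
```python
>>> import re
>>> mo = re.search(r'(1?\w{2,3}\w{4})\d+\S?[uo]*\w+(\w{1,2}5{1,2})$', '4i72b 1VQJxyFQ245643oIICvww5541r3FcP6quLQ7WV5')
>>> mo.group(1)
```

The pattern matches optionally the literal '1', then 2 to 3 of a word character, then exactly 4 of a word character (captured); then one or more of a digit; then optionally a non-whitespace character, then zero or more of one of [uo], then one or more of a word character; then 1 to 2 of a word character, then 1 to 2 of a literal '5' (captured); then anchored at the end.
Unlike `match`, `search` isn't anchored — it looks for the pattern anywhere in the string.
The match spans [6:45] → '1VQJxyFQ245643oIICvww5541r3FcP6quLQ7WV5'.
Captured: group 1 = '1VQJxyFQ', group 2 = 'V5'.

'1VQJxyFQ'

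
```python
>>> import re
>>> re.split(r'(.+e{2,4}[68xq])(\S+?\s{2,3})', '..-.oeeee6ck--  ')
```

['', '..-.oeeee6', 'ck--  ', '']

The pattern matches one or more of any character, then 2 to 4 of the literal 'e', then one of [68xq] (captured); then one or more of a non-whitespace character (lazy), then 2 to 3 of whitespace (captured).
Matches to split on: at [0:16] → '..-.oeeee6ck--  '.
The group in the pattern means `split` returns the separators' captures alongside the pieces.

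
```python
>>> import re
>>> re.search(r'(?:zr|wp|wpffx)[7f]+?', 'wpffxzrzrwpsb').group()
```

'wpf'

The match spans [0:3] → 'wpf'.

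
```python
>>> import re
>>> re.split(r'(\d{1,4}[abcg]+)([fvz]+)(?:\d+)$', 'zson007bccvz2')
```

This matches 1 to 4 of a digit, then one or more of one of [abcg] (captured); then one or more of one of [fvz] (captured); then one or more of a digit (non-capturing group); then anchored at the end.
`re.split` interleaves the captured-group text with the surrounding fragments.

['zson', '007bcc', 'vz', '']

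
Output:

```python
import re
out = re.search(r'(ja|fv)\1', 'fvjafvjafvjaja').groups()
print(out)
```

('ja',)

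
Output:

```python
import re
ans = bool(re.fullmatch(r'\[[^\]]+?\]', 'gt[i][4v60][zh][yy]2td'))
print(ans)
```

False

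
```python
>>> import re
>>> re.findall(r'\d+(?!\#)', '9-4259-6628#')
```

['9', '4259', '662']

The negative lookahead/lookbehind blocks any match where the forbidden context is present.
Scanning left to right: at [0:1] → '9'; at [2:6] → '4259'; at [7:10] → '662'.
No capturing groups, so `findall` returns the 3 full match strings.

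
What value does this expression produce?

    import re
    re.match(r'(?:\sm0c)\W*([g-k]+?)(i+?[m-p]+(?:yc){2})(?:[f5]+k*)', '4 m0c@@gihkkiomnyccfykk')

None

Pattern: whitespace, then the literal 'm0c' (non-capturing group); then zero or more of a non-word character; then one or more of a character in [g-k] (lazy) (captured); then one or more of a literal 'i' (lazy), then one or more of a character in [m-p], then the literal 'yc' repeated 2 times (captured); then one or more of one of [f5], then zero or more of the literal 'k' (non-capturing group).
`re.match` won't scan ahead — the pattern has to work from the very first character.
Here the string doesn't start with a match, so the call returns None.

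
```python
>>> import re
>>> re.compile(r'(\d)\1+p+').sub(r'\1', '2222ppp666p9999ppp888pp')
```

'2698'

`\1` is not a pattern — it's the concrete string captured by group 1, re-applied verbatim.
Each match is replaced using the text its own group 1 captured.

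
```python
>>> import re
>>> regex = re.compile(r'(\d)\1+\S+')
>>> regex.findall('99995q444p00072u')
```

The backreference `\1` re-matches whatever the first group consumed, character for character.
`findall` collects group 1 from the one match (1 total).

['9']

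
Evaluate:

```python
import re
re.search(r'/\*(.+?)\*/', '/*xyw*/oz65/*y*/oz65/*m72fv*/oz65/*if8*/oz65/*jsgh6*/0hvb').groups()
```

('xyw',)

A `+?`/`*?`/`{m,n}?` starts at its minimum and grows only as far as needed for what follows to match.
`search` walks the string left to right and returns the first match it finds.
The match spans [0:7] → '/*xyw*/'.
Captured: group 1 = 'xyw'.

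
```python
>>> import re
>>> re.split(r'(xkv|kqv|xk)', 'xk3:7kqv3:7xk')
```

['', 'xk', '3:7', 'kqv', '3:7', 'xk', '']

With a capturing group present, the delimiter's captured portion is kept in the result list.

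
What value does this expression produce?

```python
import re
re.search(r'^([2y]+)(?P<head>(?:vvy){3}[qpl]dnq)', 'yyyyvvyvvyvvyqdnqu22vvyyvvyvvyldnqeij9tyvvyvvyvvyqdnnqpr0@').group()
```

Pattern: anchored at the start of the string; then one or more of one of [2y] (captured); then the literal 'vvy' repeated 3 times, then one of [qpl], then the literal 'dnq' (captured as 'head').
The match spans [0:17] → 'yyyyvvyvvyvvyqdnq'.

'yyyyvvyvvyvvyqdnq'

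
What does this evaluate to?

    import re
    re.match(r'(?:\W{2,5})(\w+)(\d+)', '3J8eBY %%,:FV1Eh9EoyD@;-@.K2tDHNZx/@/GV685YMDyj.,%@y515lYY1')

Pattern: 2 to 5 of a non-word character (non-capturing group); then one or more of a word character (captured); then one or more of a digit (captured).
`re.match` won't scan ahead — the pattern has to work from the very first character.
Here the string doesn't start with a match, so the call returns None.

None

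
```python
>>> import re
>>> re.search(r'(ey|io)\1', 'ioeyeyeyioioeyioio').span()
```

(2, 6)

A backreference is literal: `\1` must see the identical characters the first group matched.
The match spans [2:6] → 'eyey'.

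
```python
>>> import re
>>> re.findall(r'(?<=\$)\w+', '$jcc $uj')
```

['jcc', 'uj']

Because the assertion is zero-width, the text it checks is not consumed and won't appear in the result.
With no groups in the pattern, `findall` gives back each whole match — 2 here.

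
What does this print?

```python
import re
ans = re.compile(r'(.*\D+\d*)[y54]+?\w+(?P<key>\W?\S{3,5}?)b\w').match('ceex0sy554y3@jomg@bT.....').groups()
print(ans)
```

The match spans [0:20] → 'ceex0sy554y3@jomg@bT'.
Captured: group 1 = 'ceex0sy554', group 2 = '@jomg@'.

('ceex0sy554', '@jomg@')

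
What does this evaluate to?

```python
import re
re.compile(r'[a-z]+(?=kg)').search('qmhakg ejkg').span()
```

(0, 4)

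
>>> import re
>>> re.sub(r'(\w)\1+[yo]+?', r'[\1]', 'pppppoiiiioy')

`\1` has to match the exact text group 1 already captured.
The replacement refers to a captured group, so each match is rewritten using its own captured text.

'[p][i]y'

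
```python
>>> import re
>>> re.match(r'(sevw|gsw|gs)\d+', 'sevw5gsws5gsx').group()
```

With `match`, the pattern is implicitly anchored at the beginning.
The match spans [0:5] → 'sevw5'.

'sevw5'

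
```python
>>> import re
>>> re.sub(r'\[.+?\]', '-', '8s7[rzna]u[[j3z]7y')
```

Every occurrence is swapped for '-'.

'8s7-u-7y'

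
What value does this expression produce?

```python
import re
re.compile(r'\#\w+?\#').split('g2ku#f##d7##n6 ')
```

Matches to split on: at [4:7] → '#f#'; at [7:11] → '#d7#'.
`split` removes every match and returns the 3 fragments in between.

['g2ku', '', '#n6 ']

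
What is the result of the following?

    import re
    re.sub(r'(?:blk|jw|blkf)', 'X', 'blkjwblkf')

'XXXf'

`|` is ordered: at each position the engine commits to the first alternative that works.
Matches: at [0:3] → 'blk'; at [3:5] → 'jw'; at [5:8] → 'blk'.
Every occurrence is swapped for 'X'.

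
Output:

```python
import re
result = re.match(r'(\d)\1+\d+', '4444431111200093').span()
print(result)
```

(0, 16)

A backreference is literal: `\1` must see the identical characters the first group matched.
`match` is anchored at position 0; if the pattern doesn't fit there, it returns None.
The match spans [0:16] → '4444431111200093'.
Captured: group 1 = '4'.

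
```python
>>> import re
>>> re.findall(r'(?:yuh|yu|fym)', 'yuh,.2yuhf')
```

['yuh', 'yuh']

Alternation isn't longest-match — the leftmost alternative that fits at this position is chosen.
Walking the string: at [0:3] → 'yuh'; at [6:9] → 'yuh'.
No capturing groups, so `findall` returns the 2 full match strings.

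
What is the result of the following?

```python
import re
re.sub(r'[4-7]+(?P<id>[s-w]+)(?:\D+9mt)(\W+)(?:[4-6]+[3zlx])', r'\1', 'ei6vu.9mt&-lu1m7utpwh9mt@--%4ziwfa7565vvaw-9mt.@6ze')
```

'ei6vu.9mt&-lu1mutiwfavve'

`\1` in the replacement pulls in group 1's text for each match.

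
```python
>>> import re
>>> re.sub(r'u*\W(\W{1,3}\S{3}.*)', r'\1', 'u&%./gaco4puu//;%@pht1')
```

'%./gaco4puu//;%@pht1'

Pattern: zero or more of the literal 'u', then a non-word character; then 1 to 3 of a non-word character, then exactly 3 of a non-whitespace character, then zero or more of any character (captured).
Matches: at [0:22] → 'u&%./gaco4puu//;%@pht1'.
The replacement refers to a captured group, so each match is rewritten using its own captured text.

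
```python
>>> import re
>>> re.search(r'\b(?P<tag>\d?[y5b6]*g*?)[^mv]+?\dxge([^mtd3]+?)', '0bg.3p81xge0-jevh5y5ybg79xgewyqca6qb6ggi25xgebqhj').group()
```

Because the quantifier is non-greedy, it stops expanding at the earliest point where the rest of the pattern can succeed.
The match spans [0:12] → '0bg.3p81xge0'.

'0bg.3p81xge0'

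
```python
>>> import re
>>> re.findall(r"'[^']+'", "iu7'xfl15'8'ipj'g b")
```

Walking the string: at [3:10] → "'xfl15'"; at [11:16] → "'ipj'".
With no groups in the pattern, `findall` gives back each whole match — 2 here.

["'xfl15'", "'ipj'"]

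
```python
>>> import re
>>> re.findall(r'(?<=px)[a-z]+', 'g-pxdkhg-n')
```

The positive lookaround only admits positions where the adjacent text matches; those characters stay outside the span.
Matches: at [4:8] → 'dkhg'.
`findall` yields the raw match text (1 of them) because the pattern has no groups.

['dkhg']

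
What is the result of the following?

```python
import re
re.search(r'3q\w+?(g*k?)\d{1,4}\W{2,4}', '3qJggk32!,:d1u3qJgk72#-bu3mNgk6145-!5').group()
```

'3qJggk32!,:'

The pattern matches the literal '3q', then one or more of a word character (lazy); then zero or more of a literal 'g', then optionally the literal 'k' (captured); then 1 to 4 of a digit, then 2 to 4 of a non-word character.
The match spans [0:11] → '3qJggk32!,:'.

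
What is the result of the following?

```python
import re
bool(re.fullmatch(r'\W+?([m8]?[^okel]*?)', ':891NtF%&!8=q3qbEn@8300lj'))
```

The pattern matches one or more of a non-word character (lazy); then optionally one of [m8], then zero or more of any character except [okel] (lazy) (captured).
`fullmatch` succeeds only if the pattern covers the string from start to end.
Here there's no way to consume every character, so the call returns None, and `bool(None)` is False.

False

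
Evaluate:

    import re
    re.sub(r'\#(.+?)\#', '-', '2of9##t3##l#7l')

Matches: at [4:9] → '##t3#'; at [9:12] → '#l#'.
`sub` substitutes '-' at each match site.

'2of9--7l'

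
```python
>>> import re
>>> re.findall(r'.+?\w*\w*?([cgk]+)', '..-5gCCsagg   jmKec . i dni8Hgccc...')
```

['g', 'c', 'c']

Pattern: one or more of any character (lazy); then zero or more of a word character, then zero or more of a word character (lazy); then one or more of one of [cgk] (captured).
A `+?`/`*?`/`{m,n}?` starts at its minimum and grows only as far as needed for what follows to match.
Scanning left to right: at [0:11] match '..-5gCCsagg', group 1 = 'g'; at [11:19] match '   jmKec', group 1 = 'c'; at [19:33] match ' . i dni8Hgccc', group 1 = 'c'.
With a single group, `findall` returns only what that group captured — 3 items.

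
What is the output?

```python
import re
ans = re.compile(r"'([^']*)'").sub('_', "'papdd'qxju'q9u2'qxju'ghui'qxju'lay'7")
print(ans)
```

_qxju_qxju_qxju_7

Matches: at [0:7] → "'papdd'"; at [11:17] → "'q9u2'"; at [21:27] → "'ghui'"; at [31:36] → "'lay'".
Each match is replaced by '_'.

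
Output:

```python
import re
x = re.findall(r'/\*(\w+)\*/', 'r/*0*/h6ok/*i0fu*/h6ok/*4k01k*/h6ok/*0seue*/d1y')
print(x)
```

Matches: at [1:6] match '/*0*/', group 1 = '0'; at [10:18] match '/*i0fu*/', group 1 = 'i0fu'; at [22:31] match '/*4k01k*/', group 1 = '4k01k'; at [35:44] match '/*0seue*/', group 1 = '0seue'.
One capturing group, so `findall` returns just the captured substring from each match — 4 in all.

['0', 'i0fu', '4k01k', '0seue']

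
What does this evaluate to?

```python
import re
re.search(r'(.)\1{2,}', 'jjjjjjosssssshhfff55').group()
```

'jjjjjj'

After group 1 captures some text, `\1` only succeeds where that same text appears again.
`search` walks the string left to right and returns the first match it finds.
The match spans [0:6] → 'jjjjjj'.
Captured: group 1 = 'j'.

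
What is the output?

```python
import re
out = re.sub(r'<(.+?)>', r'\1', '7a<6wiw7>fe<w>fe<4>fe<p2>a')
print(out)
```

7a6wiw7fewfe4fep2a

Lazy quantifiers expand one character at a time until the remainder of the pattern can match.
Matches: at [2:9] → '<6wiw7>'; at [11:14] → '<w>'; at [16:19] → '<4>'; at [21:25] → '<p2>'.
`\1` in the replacement pulls in group 1's text for each match.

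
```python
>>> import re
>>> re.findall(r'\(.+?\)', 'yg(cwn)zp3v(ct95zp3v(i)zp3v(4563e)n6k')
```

['(cwn)', '(ct95zp3v(i)', '(4563e)']

Lazy quantifiers expand one character at a time until the remainder of the pattern can match.
With no groups in the pattern, `findall` gives back each whole match — 3 here.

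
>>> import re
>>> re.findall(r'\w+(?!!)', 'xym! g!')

Because the assertion is negative and zero-width, positions next to the forbidden text are skipped.
Walking the string: at [0:2] → 'xy'.
No capturing groups, so `findall` returns the 1 full match string.

['xy']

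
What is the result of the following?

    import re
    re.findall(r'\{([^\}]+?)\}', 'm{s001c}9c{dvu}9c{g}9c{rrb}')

Because there's exactly one group, `findall` drops the full match and keeps group 1 from each hit.

['s001c', 'dvu', 'g', 'rrb']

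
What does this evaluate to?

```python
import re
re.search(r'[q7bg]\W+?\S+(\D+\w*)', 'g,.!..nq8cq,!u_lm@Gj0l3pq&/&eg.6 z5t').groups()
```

The match spans [0:36] → 'g,.!..nq8cq,!u_lm@Gj0l3pq&/&eg.6 z5t'.
Captured: group 1 = ' z5t'.

(' z5t',)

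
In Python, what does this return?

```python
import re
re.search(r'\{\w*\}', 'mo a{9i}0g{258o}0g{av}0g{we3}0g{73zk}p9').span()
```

(4, 8)

Unlike `match`, `search` isn't anchored — it looks for the pattern anywhere in the string.
The match spans [4:8] → '{9i}'.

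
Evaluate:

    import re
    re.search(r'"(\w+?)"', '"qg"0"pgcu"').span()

(0, 4)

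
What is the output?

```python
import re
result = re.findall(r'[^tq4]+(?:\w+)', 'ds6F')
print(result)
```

['ds6F']

The pattern matches one or more of any character except [tq4]; then one or more of a word character (non-capturing group).
Scanning left to right: at [0:4] → 'ds6F'.
No capturing groups, so `findall` returns the 1 full match string.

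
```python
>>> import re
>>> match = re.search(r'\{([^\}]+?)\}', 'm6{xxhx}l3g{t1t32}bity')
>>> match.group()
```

'{xxhx}'

The match spans [2:8] → '{xxhx}'.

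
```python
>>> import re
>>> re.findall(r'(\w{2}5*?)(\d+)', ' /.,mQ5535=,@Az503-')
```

The pattern matches exactly 2 of a word character, then zero or more of the literal '5' (lazy) (captured); then one or more of a digit (captured).
Because the quantifier is non-greedy, it stops expanding at the earliest point where the rest of the pattern can succeed.
Walking the string: at [4:10] match 'mQ5535', groups = ('mQ', '5535'); at [13:18] match 'Az503', groups = ('Az', '503').
Multiple groups make `findall` return tuples — one 2-tuple for each match.

[('mQ', '5535'), ('Az', '503')]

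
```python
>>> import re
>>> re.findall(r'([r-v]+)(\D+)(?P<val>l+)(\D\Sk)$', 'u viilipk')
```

[('u', ' vii', 'l', 'ipk')]

The pattern matches one or more of a character in [r-v] (captured); then one or more of a non-digit (captured); then one or more of a literal 'l' (captured as 'val'); then a non-digit, then a non-whitespace character, then a literal 'k' (captured); then anchored at the end.
Scanning left to right: at [0:9] match 'u viilipk', groups = ('u', ' vii', 'l', 'ipk').
With 4 capturing groups, `findall` returns a 4-tuple per match.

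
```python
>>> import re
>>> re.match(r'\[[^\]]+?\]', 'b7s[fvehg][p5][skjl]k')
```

None

`re.match` won't scan ahead — the pattern has to work from the very first character.
Here the string doesn't start with a match, so the call returns None.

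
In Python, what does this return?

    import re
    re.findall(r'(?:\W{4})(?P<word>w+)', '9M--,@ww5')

['ww']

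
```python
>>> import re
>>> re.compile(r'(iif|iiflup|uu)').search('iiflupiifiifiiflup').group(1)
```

The regex engine tests alternatives in the order written; an earlier branch that matches wins even if a later one would match more.
`re.search` tries every starting position until one works.
The match spans [0:3] → 'iif'.
Captured: group 1 = 'iif'.

'iif'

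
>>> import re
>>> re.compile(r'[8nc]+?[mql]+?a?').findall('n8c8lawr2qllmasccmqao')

Pattern: one or more of one of [8nc] (lazy); then one or more of one of [mql] (lazy), then optionally the literal 'a'.
Matches: at [0:6] → 'n8c8la'; at [15:18] → 'ccm'.
Since nothing is captured, `findall` lists the 2 matched substrings directly.

['n8c8la', 'ccm']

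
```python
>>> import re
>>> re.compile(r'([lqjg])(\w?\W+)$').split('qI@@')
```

The pattern matches one of [lqjg] (captured); then optionally a word character, then one or more of a non-word character (captured); then anchored at the end.
Matches to split on: at [0:4] → 'qI@@'.
With a capturing group present, the delimiter's captured portion is kept in the result list.

['', 'q', 'I@@', '']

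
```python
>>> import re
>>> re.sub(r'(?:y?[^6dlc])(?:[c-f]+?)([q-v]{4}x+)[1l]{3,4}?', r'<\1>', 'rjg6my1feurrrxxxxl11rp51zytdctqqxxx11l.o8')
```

'rjg6m<urrrxxxx>rp51zytdctqqxxx11l.o8'

Pattern: optionally a literal 'y', then any character except [6dlc] (non-capturing group); then one or more of a character in [c-f] (lazy) (non-capturing group); then exactly 4 of a character in [q-v], then one or more of the literal 'x' (captured); then 3 to 4 of one of [1l] (lazy).
The replacement refers to a captured group, so each match is rewritten using its own captured text.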